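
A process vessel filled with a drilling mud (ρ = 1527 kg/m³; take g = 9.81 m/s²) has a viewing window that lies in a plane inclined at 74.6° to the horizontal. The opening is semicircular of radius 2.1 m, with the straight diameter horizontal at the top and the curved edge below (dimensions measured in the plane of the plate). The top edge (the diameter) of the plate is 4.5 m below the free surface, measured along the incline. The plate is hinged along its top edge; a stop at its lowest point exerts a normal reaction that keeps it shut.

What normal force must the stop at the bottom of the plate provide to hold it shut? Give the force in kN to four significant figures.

P ≈ 243.6 kN

γ = ρg = 1527 × 9.81 / 1000 = 14.97987 kN/m³.
Let θ = 74.6° be the plate's angle to the horizontal; measure y along the incline from where the plane meets the free surface. Vertical depth h = y·sinθ with sinθ = 0.964095.
The centroid of a semicircle lies 4r/(3π) = 0.891268 m from the diameter, here below the top edge, so y_c = 4.5 + 0.891268 = 5.39127 m and h_c = 5.39127 × 0.964095 = 5.1977 m.
A = πr²/2 = π × 2.1²/2 = 6.92721 m².
Resultant F = γ·h_c·A = 14.97987 × 5.1977 × 6.92721 = 539.359 kN.
I_c = (π/8 − 8/(9π))·r⁴ = 0.109757 × 2.1⁴ = 2.13457 m⁴.
Centre of pressure: y_p = y_c + I_c/(y_c·A) = 5.39127 + 2.13457/(5.39127 × 6.92721) = 5.39127 + 0.0571559 = 5.44843 m along the plane.
The resultant acts 0.891268 + 0.0571559 = 0.948424 m (along the plate) below the hinge at the top edge, so the moment about the hinge is M = F × 0.948424 = 539.359 × 0.948424 = 511.541 kN·m.
A normal force at the bottom, 2.1 m from the hinge, must supply this moment: P = 511.541/2.1 = 243.591 kN.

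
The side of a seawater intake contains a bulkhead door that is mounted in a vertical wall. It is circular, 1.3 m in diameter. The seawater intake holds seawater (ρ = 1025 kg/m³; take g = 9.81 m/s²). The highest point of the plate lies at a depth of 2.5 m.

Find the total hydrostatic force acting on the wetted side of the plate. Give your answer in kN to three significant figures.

γ = ρg = 1025 × 9.81 / 1000 = 10.05525 kN/m³.
The centroid is at the centre, 0.65 m below the top of the plate, so the centroid depth is h_c = 2.5 + 0.65 = 3.15 m.
A = π(0.65)² = 1.32732 m².
Resultant F = γ·h_c·A = 10.05525 × 3.15 × 1.32732 = 42.0416 kN.

F ≈ 42.0 kN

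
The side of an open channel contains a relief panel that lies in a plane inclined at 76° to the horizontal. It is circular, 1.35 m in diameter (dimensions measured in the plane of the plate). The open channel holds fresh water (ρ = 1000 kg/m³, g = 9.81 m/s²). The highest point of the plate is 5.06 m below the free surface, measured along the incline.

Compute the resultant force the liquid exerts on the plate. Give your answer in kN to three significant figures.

γ = ρg = 1000 × 9.81 = 9810 N/m³ = 9.81 kN/m³.
Let θ = 76° be the plate's angle to the horizontal; measure y along the incline from where the plane meets the free surface. Vertical depth h = y·sinθ with sinθ = 0.970296.
The centroid is at the centre, 0.675 m below the top of the plate, so y_c = 5.06 + 0.675 = 5.735 m and h_c = 5.735 × 0.970296 = 5.56465 m.
A = π(0.675)² = 1.43139 m².
Resultant F = γ·h_c·A = 9.81 × 5.56465 × 1.43139 = 78.1385 kN.

F ≈ 78.1 kN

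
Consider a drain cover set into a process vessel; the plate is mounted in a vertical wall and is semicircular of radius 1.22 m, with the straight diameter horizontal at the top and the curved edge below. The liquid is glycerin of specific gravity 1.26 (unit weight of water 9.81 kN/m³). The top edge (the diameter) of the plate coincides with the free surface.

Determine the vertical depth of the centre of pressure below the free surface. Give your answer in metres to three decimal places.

γ = 1.26 × 9.81 = 12.3606 kN/m³.
The centroid of a semicircle lies 4r/(3π) = 0.517784 m from the diameter, here below the top edge, so the centroid depth is h_c = 0.517784 m.
A = πr²/2 = π × 1.22²/2 = 2.33797 m².
Resultant F = γ·h_c·A = 12.3606 × 0.517784 × 2.33797 = 14.9633 kN.
I_c = (π/8 − 8/(9π))·r⁴ = 0.109757 × 1.22⁴ = 0.243148 m⁴.
Centre of pressure: y_p = y_c + I_c/(y_c·A) = 0.517784 + 0.243148/(0.517784 × 2.33797) = 0.517784 + 0.200855 = 0.718639 m along the plane.

h_p = 0.719 m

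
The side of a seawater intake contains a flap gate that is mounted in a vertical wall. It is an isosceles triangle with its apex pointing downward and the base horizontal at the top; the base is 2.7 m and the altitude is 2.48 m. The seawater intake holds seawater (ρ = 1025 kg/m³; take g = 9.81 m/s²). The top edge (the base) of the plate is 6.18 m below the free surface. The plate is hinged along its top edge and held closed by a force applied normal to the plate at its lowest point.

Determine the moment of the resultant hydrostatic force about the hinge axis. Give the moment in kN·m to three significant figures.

γ = ρg = 1025 × 9.81 / 1000 = 10.05525 kN/m³.
With the apex down, the centroid sits h/3 = 2.48/3 = 0.826667 m below the base (the top edge), so the centroid depth is h_c = 6.18 + 0.826667 = 7.00667 m.
A = ½ × 2.7 × 2.48 = 3.348 m².
Resultant F = γ·h_c·A = 10.05525 × 7.00667 × 3.348 = 235.879 kN.
I_c = b·h³/36 = 2.7 × 2.48³/36 = 1.14397 m⁴.
Centre of pressure: y_p = y_c + I_c/(y_c·A) = 7.00667 + 1.14397/(7.00667 × 3.348) = 7.00667 + 0.048766 = 7.05544 m along the plane.
The resultant acts 0.826667 + 0.048766 = 0.875433 m (along the plate) below the hinge at the top edge, so the moment about the hinge is M = F × 0.875433 = 235.879 × 0.875433 = 206.496 kN·m.

M ≈ 206 kN·m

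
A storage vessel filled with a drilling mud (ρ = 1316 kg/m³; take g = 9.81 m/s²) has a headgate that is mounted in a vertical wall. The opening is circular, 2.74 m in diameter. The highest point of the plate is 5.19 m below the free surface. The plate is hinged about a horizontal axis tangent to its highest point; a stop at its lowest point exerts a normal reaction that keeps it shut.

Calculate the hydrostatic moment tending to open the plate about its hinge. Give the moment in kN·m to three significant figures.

M ≈ 720 kN·m

γ = ρg = 1316 × 9.81 / 1000 = 12.90996 kN/m³.
The centroid is at the centre, 1.37 m below the top of the plate, so the centroid depth is h_c = 5.19 + 1.37 = 6.56 m.
A = π(1.37)² = 5.89646 m².
Resultant F = γ·h_c·A = 12.90996 × 6.56 × 5.89646 = 499.367 kN.
I_c = πr⁴/4 = π × 1.37⁴/4 = 2.76676 m⁴.
Centre of pressure: y_p = y_c + I_c/(y_c·A) = 6.56 + 2.76676/(6.56 × 5.89646) = 6.56 + 0.071528 = 6.63153 m along the plane.
The resultant acts 1.37 + 0.071528 = 1.44153 m (along the plate) below the hinge at the top edge, so the moment about the hinge is M = F × 1.44153 = 499.367 × 1.44153 = 719.853 kN·m.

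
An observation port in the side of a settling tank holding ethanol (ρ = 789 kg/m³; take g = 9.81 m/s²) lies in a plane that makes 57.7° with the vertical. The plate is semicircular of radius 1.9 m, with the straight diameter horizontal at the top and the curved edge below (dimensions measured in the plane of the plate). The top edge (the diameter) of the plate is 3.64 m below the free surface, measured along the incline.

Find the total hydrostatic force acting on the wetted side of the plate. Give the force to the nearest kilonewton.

F ≈ 104 kN

γ = ρg = 789 × 9.81 / 1000 = 7.74009 kN/m³.
The plate makes 57.7° with the vertical, i.e. θ = 90° − 57.7° = 32.3° to the horizontal. Measuring y along the incline from the free-surface line, vertical depth h = y·sinθ with sinθ = 0.534352.
The centroid of a semicircle lies 4r/(3π) = 0.806385 m from the diameter, here below the top edge, so y_c = 3.64 + 0.806385 = 4.44639 m and h_c = 4.44639 × 0.534352 = 2.37594 m.
A = πr²/2 = π × 1.9²/2 = 5.67057 m².
Resultant F = γ·h_c·A = 7.74009 × 2.37594 × 5.67057 = 104.282 kN.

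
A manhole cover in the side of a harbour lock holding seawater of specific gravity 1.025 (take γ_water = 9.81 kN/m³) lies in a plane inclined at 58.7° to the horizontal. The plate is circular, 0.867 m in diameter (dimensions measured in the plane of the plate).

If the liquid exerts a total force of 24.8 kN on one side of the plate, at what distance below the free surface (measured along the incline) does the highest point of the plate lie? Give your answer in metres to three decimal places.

γ = 1.025 × 9.81 = 10.05525 kN/m³.
A = π(0.4335)² = 0.590375 m².
From F = γ·h_c·A, the centroid depth is h_c = 24.8/(10.05525 × 0.590375) = 4.17764 m.
Let θ = 58.7° be the plate's angle to the horizontal; measure y along the incline from where the plane meets the free surface. Vertical depth h = y·sinθ with sinθ = 0.854459.
Along the incline, y_c = h_c/sinθ = 4.17764/0.854459 = 4.88922 m.
The centroid is at the centre, 0.4335 m below the top of the plate, so the highest point sits at y_top = 4.88922 − 0.4335 = 4.45572 m along the incline.

y_top ≈ 4.456 m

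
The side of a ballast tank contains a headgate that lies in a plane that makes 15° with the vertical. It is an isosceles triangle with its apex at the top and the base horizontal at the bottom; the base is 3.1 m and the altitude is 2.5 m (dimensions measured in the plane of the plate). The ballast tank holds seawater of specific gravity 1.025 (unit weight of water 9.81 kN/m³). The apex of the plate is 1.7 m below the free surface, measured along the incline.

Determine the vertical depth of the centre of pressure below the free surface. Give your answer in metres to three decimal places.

h_p = 3.352 m

γ = 1.025 × 9.81 = 10.05525 kN/m³.
The plate makes 15° with the vertical, i.e. θ = 90° − 15° = 75° to the horizontal. Measuring y along the incline from the free-surface line, vertical depth h = y·sinθ with sinθ = 0.965926.
With the apex up, the centroid sits 2h/3 = 2 × 2.5/3 = 1.66667 m below the apex, so y_c = 1.7 + 1.66667 = 3.36667 m and h_c = 3.36667 × 0.965926 = 3.25195 m.
A = ½ × 3.1 × 2.5 = 3.875 m².
Resultant F = γ·h_c·A = 10.05525 × 3.25195 × 3.875 = 126.709 kN.
I_c = b·h³/36 = 3.1 × 2.5³/36 = 1.34549 m⁴.
Centre of pressure: y_p = y_c + I_c/(y_c·A) = 3.36667 + 1.34549/(3.36667 × 3.875) = 3.36667 + 0.103136 = 3.46981 m along the plane.
Vertically, h_p = y_p·sinθ = 3.46981 × 0.965926 = 3.35158 m.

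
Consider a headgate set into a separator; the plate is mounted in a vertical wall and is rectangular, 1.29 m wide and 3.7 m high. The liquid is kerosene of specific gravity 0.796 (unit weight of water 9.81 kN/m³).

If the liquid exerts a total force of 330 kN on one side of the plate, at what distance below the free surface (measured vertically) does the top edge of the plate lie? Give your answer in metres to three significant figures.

d_top ≈ 7.00 m

γ = 0.796 × 9.81 = 7.80876 kN/m³.
A = 1.29 × 3.7 = 4.773 m².
From F = γ·h_c·A, the centroid depth is h_c = 330/(7.80876 × 4.773) = 8.85402 m.
The centroid lies 3.7/2 = 1.85 m below the top edge, so the top edge sits at h_top = 8.85402 − 1.85 = 7.00402 m below the surface.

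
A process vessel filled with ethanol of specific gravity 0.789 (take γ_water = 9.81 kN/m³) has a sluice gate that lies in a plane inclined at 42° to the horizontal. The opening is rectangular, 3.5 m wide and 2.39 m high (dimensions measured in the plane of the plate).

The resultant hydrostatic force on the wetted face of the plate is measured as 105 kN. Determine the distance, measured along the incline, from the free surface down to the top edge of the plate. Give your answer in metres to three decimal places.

γ = 0.789 × 9.81 = 7.74009 kN/m³.
A = 3.5 × 2.39 = 8.365 m².
From F = γ·h_c·A, the centroid depth is h_c = 105/(7.74009 × 8.365) = 1.62173 m.
Let θ = 42° be the plate's angle to the horizontal; measure y along the incline from where the plane meets the free surface. Vertical depth h = y·sinθ with sinθ = 0.669131.
Along the incline, y_c = h_c/sinθ = 1.62173/0.669131 = 2.42364 m.
The centroid lies 2.39/2 = 1.195 m below the top edge, so the top edge sits at y_top = 2.42364 − 1.195 = 1.22864 m along the incline.

y_top ≈ 1.229 m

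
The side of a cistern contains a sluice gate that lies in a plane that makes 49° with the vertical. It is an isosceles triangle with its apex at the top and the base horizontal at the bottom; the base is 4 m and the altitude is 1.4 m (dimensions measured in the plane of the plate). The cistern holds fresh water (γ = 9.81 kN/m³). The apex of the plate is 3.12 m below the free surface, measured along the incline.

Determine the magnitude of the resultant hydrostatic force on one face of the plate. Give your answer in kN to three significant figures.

F ≈ 73.0 kN

γ = 9.81 kN/m³.
The plate makes 49° with the vertical, i.e. θ = 90° − 49° = 41° to the horizontal. Measuring y along the incline from the free-surface line, vertical depth h = y·sinθ with sinθ = 0.656059.
With the apex up, the centroid sits 2h/3 = 2 × 1.4/3 = 0.933333 m below the apex, so y_c = 3.12 + 0.933333 = 4.05333 m and h_c = 4.05333 × 0.656059 = 2.65922 m.
A = ½ × 4 × 1.4 = 2.8 m².
Resultant F = γ·h_c·A = 9.81 × 2.65922 × 2.8 = 73.0435 kN.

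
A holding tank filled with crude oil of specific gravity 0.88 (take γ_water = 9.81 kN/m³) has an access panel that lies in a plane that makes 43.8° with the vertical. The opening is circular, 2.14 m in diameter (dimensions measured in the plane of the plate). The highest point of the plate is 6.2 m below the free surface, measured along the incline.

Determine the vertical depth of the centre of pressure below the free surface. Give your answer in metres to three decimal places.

h_p = 5.276 m

γ = 0.88 × 9.81 = 8.6328 kN/m³.
The plate makes 43.8° with the vertical, i.e. θ = 90° − 43.8° = 46.2° to the horizontal. Measuring y along the incline from the free-surface line, vertical depth h = y·sinθ with sinθ = 0.721760.
The centroid is at the centre, 1.07 m below the top of the plate, so y_c = 6.2 + 1.07 = 7.27 m and h_c = 7.27 × 0.721760 = 5.2472 m.
A = π(1.07)² = 3.59681 m².
Resultant F = γ·h_c·A = 8.6328 × 5.2472 × 3.59681 = 162.928 kN.
I_c = πr⁴/4 = π × 1.07⁴/4 = 1.0295 m⁴.
Centre of pressure: y_p = y_c + I_c/(y_c·A) = 7.27 + 1.0295/(7.27 × 3.59681) = 7.27 + 0.0393708 = 7.30937 m along the plane.
Vertically, h_p = y_p·sinθ = 7.30937 × 0.721760 = 5.27561 m.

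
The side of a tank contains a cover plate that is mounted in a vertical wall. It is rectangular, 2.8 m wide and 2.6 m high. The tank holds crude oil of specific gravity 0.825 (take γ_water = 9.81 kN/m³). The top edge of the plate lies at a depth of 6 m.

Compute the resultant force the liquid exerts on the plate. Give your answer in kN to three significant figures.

γ = 0.825 × 9.81 = 8.09325 kN/m³.
The centroid lies 2.6/2 = 1.3 m below the top edge, so the centroid depth is h_c = 6 + 1.3 = 7.3 m.
A = 2.8 × 2.6 = 7.28 m².
Resultant F = γ·h_c·A = 8.09325 × 7.3 × 7.28 = 430.108 kN.

F ≈ 430 kN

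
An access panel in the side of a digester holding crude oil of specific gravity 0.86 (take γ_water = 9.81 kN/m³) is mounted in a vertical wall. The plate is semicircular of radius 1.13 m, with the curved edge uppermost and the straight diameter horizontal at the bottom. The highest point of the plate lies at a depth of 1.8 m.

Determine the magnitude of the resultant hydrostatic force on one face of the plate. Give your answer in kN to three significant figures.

γ = 0.86 × 9.81 = 8.4366 kN/m³.
The centroid lies 4r/(3π) = 0.479587 m above the diameter, so r − 4r/(3π) = 1.13 − 0.479587 = 0.650413 m below the topmost point, so the centroid depth is h_c = 1.8 + 0.650413 = 2.45041 m.
A = πr²/2 = π × 1.13²/2 = 2.00575 m².
Resultant F = γ·h_c·A = 8.4366 × 2.45041 × 2.00575 = 41.4651 kN.

F ≈ 41.5 kN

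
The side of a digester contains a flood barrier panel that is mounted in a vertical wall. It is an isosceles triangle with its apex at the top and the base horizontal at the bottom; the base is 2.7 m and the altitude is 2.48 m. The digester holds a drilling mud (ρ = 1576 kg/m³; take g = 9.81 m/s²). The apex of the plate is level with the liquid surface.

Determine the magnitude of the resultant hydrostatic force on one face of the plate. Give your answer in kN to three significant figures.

γ = ρg = 1576 × 9.81 / 1000 = 15.46056 kN/m³.
With the apex up, the centroid sits 2h/3 = 2 × 2.48/3 = 1.65333 m below the apex, so the centroid depth is h_c = 1.65333 m.
A = ½ × 2.7 × 2.48 = 3.348 m².
Resultant F = γ·h_c·A = 15.46056 × 1.65333 × 3.348 = 85.5796 kN.

F ≈ 85.6 kN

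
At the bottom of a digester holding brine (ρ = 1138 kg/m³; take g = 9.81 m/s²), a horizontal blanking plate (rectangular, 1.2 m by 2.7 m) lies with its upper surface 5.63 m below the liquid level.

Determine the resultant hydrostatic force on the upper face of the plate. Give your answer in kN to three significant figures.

F ≈ 204 kN

γ = ρg = 1138 × 9.81 / 1000 = 11.16378 kN/m³.
The plate is horizontal, so pressure is uniform at p = γ·h = 11.16378 × 5.63 = 62.8521 kN/m².
A = 1.2 × 2.7 = 3.24 m².
F = p·A = 62.8521 × 3.24 = 203.641 kN.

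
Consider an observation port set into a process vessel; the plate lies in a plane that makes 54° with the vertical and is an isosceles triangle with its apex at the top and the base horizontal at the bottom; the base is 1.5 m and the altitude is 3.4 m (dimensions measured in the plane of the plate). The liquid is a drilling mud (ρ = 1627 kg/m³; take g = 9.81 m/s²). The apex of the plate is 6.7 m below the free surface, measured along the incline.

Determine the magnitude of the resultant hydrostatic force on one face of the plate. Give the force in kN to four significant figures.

γ = ρg = 1627 × 9.81 / 1000 = 15.96087 kN/m³.
The plate makes 54° with the vertical, i.e. θ = 90° − 54° = 36° to the horizontal. Measuring y along the incline from the free-surface line, vertical depth h = y·sinθ with sinθ = 0.587785.
With the apex up, the centroid sits 2h/3 = 2 × 3.4/3 = 2.26667 m below the apex, so y_c = 6.7 + 2.26667 = 8.96667 m and h_c = 8.96667 × 0.587785 = 5.27047 m.
A = ½ × 1.5 × 3.4 = 2.55 m².
Resultant F = γ·h_c·A = 15.96087 × 5.27047 × 2.55 = 214.509 kN.

F ≈ 214.5 kN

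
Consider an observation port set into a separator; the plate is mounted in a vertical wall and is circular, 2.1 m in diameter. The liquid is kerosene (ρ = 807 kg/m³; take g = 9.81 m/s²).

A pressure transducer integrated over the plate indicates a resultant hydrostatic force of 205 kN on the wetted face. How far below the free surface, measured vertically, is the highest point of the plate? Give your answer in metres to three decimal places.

γ = ρg = 807 × 9.81 / 1000 = 7.91667 kN/m³.
A = π(1.05)² = 3.46361 m².
From F = γ·h_c·A, the centroid depth is h_c = 205/(7.91667 × 3.46361) = 7.47622 m.
The centroid is at the centre, 1.05 m below the top of the plate, so the highest point sits at h_top = 7.47622 − 1.05 = 6.42622 m below the surface.

d_top ≈ 6.426 m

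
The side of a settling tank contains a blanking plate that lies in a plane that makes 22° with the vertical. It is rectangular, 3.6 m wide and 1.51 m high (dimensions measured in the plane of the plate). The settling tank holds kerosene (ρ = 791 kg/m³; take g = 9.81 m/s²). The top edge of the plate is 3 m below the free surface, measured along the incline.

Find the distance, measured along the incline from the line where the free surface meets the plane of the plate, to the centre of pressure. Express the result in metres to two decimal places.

γ = ρg = 791 × 9.81 / 1000 = 7.75971 kN/m³.
The plate makes 22° with the vertical, i.e. θ = 90° − 22° = 68° to the horizontal. Measuring y along the incline from the free-surface line, vertical depth h = y·sinθ with sinθ = 0.927184.
The centroid lies 1.51/2 = 0.755 m below the top edge, so y_c = 3 + 0.755 = 3.755 m and h_c = 3.755 × 0.927184 = 3.48158 m.
A = 3.6 × 1.51 = 5.436 m².
Resultant F = γ·h_c·A = 7.75971 × 3.48158 × 5.436 = 146.859 kN.
I_c = b·h³/12 = 3.6 × 1.51³/12 = 1.03289 m⁴.
Centre of pressure: y_p = y_c + I_c/(y_c·A) = 3.755 + 1.03289/(3.755 × 5.436) = 3.755 + 0.0506017 = 3.8056 m along the plane.

y_p = 3.81 m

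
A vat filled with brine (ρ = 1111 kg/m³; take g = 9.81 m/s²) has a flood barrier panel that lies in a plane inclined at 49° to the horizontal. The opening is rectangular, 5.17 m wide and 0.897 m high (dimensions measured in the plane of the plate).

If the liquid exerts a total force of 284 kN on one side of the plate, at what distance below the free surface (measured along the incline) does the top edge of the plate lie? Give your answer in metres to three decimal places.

y_top ≈ 6.997 m

γ = ρg = 1111 × 9.81 / 1000 = 10.89891 kN/m³.
A = 5.17 × 0.897 = 4.63749 m².
From F = γ·h_c·A, the centroid depth is h_c = 284/(10.89891 × 4.63749) = 5.61891 m.
Let θ = 49° be the plate's angle to the horizontal; measure y along the incline from where the plane meets the free surface. Vertical depth h = y·sinθ with sinθ = 0.754710.
Along the incline, y_c = h_c/sinθ = 5.61891/0.754710 = 7.44512 m.
The centroid lies 0.897/2 = 0.4485 m below the top edge, so the top edge sits at y_top = 7.44512 − 0.4485 = 6.99662 m along the incline.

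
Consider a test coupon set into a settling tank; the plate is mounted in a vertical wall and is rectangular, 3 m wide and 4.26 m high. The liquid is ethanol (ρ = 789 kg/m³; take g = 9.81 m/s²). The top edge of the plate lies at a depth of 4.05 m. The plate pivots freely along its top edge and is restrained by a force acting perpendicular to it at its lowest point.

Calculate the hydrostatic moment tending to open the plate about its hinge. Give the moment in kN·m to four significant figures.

γ = ρg = 789 × 9.81 / 1000 = 7.74009 kN/m³.
The centroid lies 4.26/2 = 2.13 m below the top edge, so the centroid depth is h_c = 4.05 + 2.13 = 6.18 m.
A = 3 × 4.26 = 12.78 m².
Resultant F = γ·h_c·A = 7.74009 × 6.18 × 12.78 = 611.315 kN.
I_c = b·h³/12 = 3 × 4.26³/12 = 19.3272 m⁴.
Centre of pressure: y_p = y_c + I_c/(y_c·A) = 6.18 + 19.3272/(6.18 × 12.78) = 6.18 + 0.244709 = 6.42471 m along the plane.
The resultant acts 2.13 + 0.244709 = 2.37471 m (along the plate) below the hinge at the top edge, so the moment about the hinge is M = F × 2.37471 = 611.315 × 2.37471 = 1451.7 kN·m.

M ≈ 1452 kN·m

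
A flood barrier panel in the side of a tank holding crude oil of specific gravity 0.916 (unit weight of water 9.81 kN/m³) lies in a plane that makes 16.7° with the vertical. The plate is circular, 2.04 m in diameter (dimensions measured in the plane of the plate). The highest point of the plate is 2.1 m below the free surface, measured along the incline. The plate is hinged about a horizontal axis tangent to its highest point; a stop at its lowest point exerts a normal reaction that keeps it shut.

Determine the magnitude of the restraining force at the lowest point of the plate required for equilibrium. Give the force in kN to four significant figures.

P ≈ 47.47 kN

γ = 0.916 × 9.81 = 8.98596 kN/m³.
The plate makes 16.7° with the vertical, i.e. θ = 90° − 16.7° = 73.3° to the horizontal. Measuring y along the incline from the free-surface line, vertical depth h = y·sinθ with sinθ = 0.957822.
The centroid is at the centre, 1.02 m below the top of the plate, so y_c = 2.1 + 1.02 = 3.12 m and h_c = 3.12 × 0.957822 = 2.9884 m.
A = π(1.02)² = 3.26851 m².
Resultant F = γ·h_c·A = 8.98596 × 2.9884 × 3.26851 = 87.7714 kN.
I_c = πr⁴/4 = π × 1.02⁴/4 = 0.85014 m⁴.
Centre of pressure: y_p = y_c + I_c/(y_c·A) = 3.12 + 0.85014/(3.12 × 3.26851) = 3.12 + 0.0833654 = 3.20337 m along the plane.
The resultant acts 1.02 + 0.0833654 = 1.10337 m (along the plate) below the hinge at the top edge, so the moment about the hinge is M = F × 1.10337 = 87.7714 × 1.10337 = 96.8443 kN·m.
A normal force at the bottom, 2.04 m from the hinge, must supply this moment: P = 96.8443/2.04 = 47.4727 kN.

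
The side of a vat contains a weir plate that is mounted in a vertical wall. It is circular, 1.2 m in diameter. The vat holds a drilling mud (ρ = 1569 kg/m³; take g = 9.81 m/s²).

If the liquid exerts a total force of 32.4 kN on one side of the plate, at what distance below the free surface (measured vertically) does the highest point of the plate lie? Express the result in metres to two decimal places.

d_top ≈ 1.26 m

γ = ρg = 1569 × 9.81 / 1000 = 15.39189 kN/m³.
A = π(0.6)² = 1.13097 m².
From F = γ·h_c·A, the centroid depth is h_c = 32.4/(15.39189 × 1.13097) = 1.86124 m.
The centroid is at the centre, 0.6 m below the top of the plate, so the highest point sits at h_top = 1.86124 − 0.6 = 1.26124 m below the surface.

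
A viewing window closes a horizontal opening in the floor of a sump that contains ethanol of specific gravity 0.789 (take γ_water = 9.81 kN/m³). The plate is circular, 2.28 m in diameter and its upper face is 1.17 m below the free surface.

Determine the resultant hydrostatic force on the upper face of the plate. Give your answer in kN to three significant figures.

γ = 0.789 × 9.81 = 7.74009 kN/m³.
The plate is horizontal, so pressure is uniform at p = γ·h = 7.74009 × 1.17 = 9.05591 kN/m².
A = π(1.14)² = 4.08281 m².
F = p·A = 9.05591 × 4.08281 = 36.9736 kN.

F ≈ 37.0 kN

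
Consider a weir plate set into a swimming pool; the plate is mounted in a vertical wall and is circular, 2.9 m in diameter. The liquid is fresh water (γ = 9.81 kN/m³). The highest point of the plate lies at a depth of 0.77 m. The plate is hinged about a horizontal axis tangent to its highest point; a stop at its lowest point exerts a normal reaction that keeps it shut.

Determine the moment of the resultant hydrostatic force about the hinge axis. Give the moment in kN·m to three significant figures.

γ = 9.81 kN/m³.
The centroid is at the centre, 1.45 m below the top of the plate, so the centroid depth is h_c = 0.77 + 1.45 = 2.22 m.
A = π(1.45)² = 6.6052 m².
Resultant F = γ·h_c·A = 9.81 × 2.22 × 6.6052 = 143.849 kN.
I_c = πr⁴/4 = π × 1.45⁴/4 = 3.47186 m⁴.
Centre of pressure: y_p = y_c + I_c/(y_c·A) = 2.22 + 3.47186/(2.22 × 6.6052) = 2.22 + 0.236768 = 2.45677 m along the plane.
The resultant acts 1.45 + 0.236768 = 1.68677 m (along the plate) below the hinge at the top edge, so the moment about the hinge is M = F × 1.68677 = 143.849 × 1.68677 = 242.64 kN·m.

M ≈ 243 kN·m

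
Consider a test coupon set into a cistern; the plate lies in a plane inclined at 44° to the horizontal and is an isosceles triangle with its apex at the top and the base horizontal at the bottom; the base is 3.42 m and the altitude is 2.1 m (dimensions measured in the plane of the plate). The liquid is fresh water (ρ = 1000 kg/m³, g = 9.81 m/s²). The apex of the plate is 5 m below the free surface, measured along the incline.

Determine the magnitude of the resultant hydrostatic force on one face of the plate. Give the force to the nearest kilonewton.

F ≈ 157 kN

γ = ρg = 1000 × 9.81 = 9810 N/m³ = 9.81 kN/m³.
Let θ = 44° be the plate's angle to the horizontal; measure y along the incline from where the plane meets the free surface. Vertical depth h = y·sinθ with sinθ = 0.694658.
With the apex up, the centroid sits 2h/3 = 2 × 2.1/3 = 1.4 m below the apex, so y_c = 5 + 1.4 = 6.4 m and h_c = 6.4 × 0.694658 = 4.44581 m.
A = ½ × 3.42 × 2.1 = 3.591 m².
Resultant F = γ·h_c·A = 9.81 × 4.44581 × 3.591 = 156.616 kN.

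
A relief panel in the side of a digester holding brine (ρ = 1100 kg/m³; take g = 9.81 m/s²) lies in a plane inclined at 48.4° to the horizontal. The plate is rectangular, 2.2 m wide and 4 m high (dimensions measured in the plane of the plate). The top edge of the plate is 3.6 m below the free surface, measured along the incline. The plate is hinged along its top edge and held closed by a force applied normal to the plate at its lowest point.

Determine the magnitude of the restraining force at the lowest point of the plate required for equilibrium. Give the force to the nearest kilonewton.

P ≈ 223 kN

γ = ρg = 1100 × 9.81 / 1000 = 10.791 kN/m³.
Let θ = 48.4° be the plate's angle to the horizontal; measure y along the incline from where the plane meets the free surface. Vertical depth h = y·sinθ with sinθ = 0.747798.
The centroid lies 4/2 = 2 m below the top edge, so y_c = 3.6 + 2 = 5.6 m and h_c = 5.6 × 0.747798 = 4.18767 m.
A = 2.2 × 4 = 8.8 m².
Resultant F = γ·h_c·A = 10.791 × 4.18767 × 8.8 = 397.664 kN.
I_c = b·h³/12 = 2.2 × 4³/12 = 11.7333 m⁴.
Centre of pressure: y_p = y_c + I_c/(y_c·A) = 5.6 + 11.7333/(5.6 × 8.8) = 5.6 + 0.238095 = 5.8381 m along the plane.
The resultant acts 2 + 0.238095 = 2.23809 m (along the plate) below the hinge at the top edge, so the moment about the hinge is M = F × 2.23809 = 397.664 × 2.23809 = 890.008 kN·m.
A normal force at the bottom, 4 m from the hinge, must supply this moment: P = 890.008/4 = 222.502 kN.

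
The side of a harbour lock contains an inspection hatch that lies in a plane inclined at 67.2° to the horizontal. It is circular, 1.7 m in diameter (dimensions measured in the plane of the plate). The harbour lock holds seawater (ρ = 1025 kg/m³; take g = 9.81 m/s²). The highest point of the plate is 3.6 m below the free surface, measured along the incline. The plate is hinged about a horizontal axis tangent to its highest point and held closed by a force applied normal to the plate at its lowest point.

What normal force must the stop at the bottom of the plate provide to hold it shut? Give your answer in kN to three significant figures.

γ = ρg = 1025 × 9.81 / 1000 = 10.05525 kN/m³.
Let θ = 67.2° be the plate's angle to the horizontal; measure y along the incline from where the plane meets the free surface. Vertical depth h = y·sinθ with sinθ = 0.921863.
The centroid is at the centre, 0.85 m below the top of the plate, so y_c = 3.6 + 0.85 = 4.45 m and h_c = 4.45 × 0.921863 = 4.10229 m.
A = π(0.85)² = 2.2698 m².
Resultant F = γ·h_c·A = 10.05525 × 4.10229 × 2.2698 = 93.6282 kN.
I_c = πr⁴/4 = π × 0.85⁴/4 = 0.409983 m⁴.
Centre of pressure: y_p = y_c + I_c/(y_c·A) = 4.45 + 0.409983/(4.45 × 2.2698) = 4.45 + 0.0405899 = 4.49059 m along the plane.
The resultant acts 0.85 + 0.0405899 = 0.89059 m (along the plate) below the hinge at the top edge, so the moment about the hinge is M = F × 0.89059 = 93.6282 × 0.89059 = 83.3843 kN·m.
A normal force at the bottom, 1.7 m from the hinge, must supply this moment: P = 83.3843/1.7 = 49.0496 kN.

P ≈ 49.0 kN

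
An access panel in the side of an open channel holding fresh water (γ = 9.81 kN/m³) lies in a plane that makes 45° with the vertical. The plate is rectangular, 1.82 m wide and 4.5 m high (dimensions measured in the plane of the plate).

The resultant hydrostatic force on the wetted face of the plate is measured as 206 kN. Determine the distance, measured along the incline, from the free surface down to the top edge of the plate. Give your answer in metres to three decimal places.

y_top ≈ 1.376 m

γ = 9.81 kN/m³.
A = 1.82 × 4.5 = 8.19 m².
From F = γ·h_c·A, the centroid depth is h_c = 206/(9.81 × 8.19) = 2.56398 m.
The plate makes 45° with the vertical, i.e. θ = 90° − 45° = 45° to the horizontal. Measuring y along the incline from the free-surface line, vertical depth h = y·sinθ with sinθ = 0.707107.
Along the incline, y_c = h_c/sinθ = 2.56398/0.707107 = 3.62601 m.
The centroid lies 4.5/2 = 2.25 m below the top edge, so the top edge sits at y_top = 3.62601 − 2.25 = 1.37601 m along the incline.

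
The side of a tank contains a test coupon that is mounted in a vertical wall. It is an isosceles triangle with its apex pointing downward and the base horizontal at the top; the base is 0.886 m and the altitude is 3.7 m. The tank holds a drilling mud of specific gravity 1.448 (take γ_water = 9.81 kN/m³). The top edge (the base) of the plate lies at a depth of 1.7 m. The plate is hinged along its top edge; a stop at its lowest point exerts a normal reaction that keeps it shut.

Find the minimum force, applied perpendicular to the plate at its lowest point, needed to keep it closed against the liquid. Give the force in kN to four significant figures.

P ≈ 27.55 kN

γ = 1.448 × 9.81 = 14.20488 kN/m³.
With the apex down, the centroid sits h/3 = 3.7/3 = 1.23333 m below the base (the top edge), so the centroid depth is h_c = 1.7 + 1.23333 = 2.93333 m.
A = ½ × 0.886 × 3.7 = 1.6391 m².
Resultant F = γ·h_c·A = 14.20488 × 2.93333 × 1.6391 = 68.2974 kN.
I_c = b·h³/36 = 0.886 × 3.7³/36 = 1.24663 m⁴.
Centre of pressure: y_p = y_c + I_c/(y_c·A) = 2.93333 + 1.24663/(2.93333 × 1.6391) = 2.93333 + 0.259281 = 3.19261 m along the plane.
The resultant acts 1.23333 + 0.259281 = 1.49261 m (along the plate) below the hinge at the top edge, so the moment about the hinge is M = F × 1.49261 = 68.2974 × 1.49261 = 101.941 kN·m.
A normal force at the bottom, 3.7 m from the hinge, must supply this moment: P = 101.941/3.7 = 27.5516 kN.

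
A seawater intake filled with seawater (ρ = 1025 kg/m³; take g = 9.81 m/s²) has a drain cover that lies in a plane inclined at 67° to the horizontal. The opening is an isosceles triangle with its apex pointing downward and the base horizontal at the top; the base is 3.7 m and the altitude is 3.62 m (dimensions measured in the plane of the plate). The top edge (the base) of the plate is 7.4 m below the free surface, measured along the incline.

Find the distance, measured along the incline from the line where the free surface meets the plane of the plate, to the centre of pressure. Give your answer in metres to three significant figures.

γ = ρg = 1025 × 9.81 / 1000 = 10.05525 kN/m³.
Let θ = 67° be the plate's angle to the horizontal; measure y along the incline from where the plane meets the free surface. Vertical depth h = y·sinθ with sinθ = 0.920505.
With the apex down, the centroid sits h/3 = 3.62/3 = 1.20667 m below the base (the top edge), so y_c = 7.4 + 1.20667 = 8.60667 m and h_c = 8.60667 × 0.920505 = 7.92248 m.
A = ½ × 3.7 × 3.62 = 6.697 m².
Resultant F = γ·h_c·A = 10.05525 × 7.92248 × 6.697 = 533.5 kN.
I_c = b·h³/36 = 3.7 × 3.62³/36 = 4.87556 m⁴.
Centre of pressure: y_p = y_c + I_c/(y_c·A) = 8.60667 + 4.87556/(8.60667 × 6.697) = 8.60667 + 0.0845881 = 8.69126 m along the plane.

y_p = 8.69 m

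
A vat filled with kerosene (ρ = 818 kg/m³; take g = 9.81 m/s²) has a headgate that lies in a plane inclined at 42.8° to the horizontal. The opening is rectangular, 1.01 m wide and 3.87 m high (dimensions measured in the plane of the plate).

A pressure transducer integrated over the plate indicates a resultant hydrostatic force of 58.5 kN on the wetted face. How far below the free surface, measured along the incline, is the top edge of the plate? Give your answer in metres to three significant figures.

y_top ≈ 0.810 m

γ = ρg = 818 × 9.81 / 1000 = 8.02458 kN/m³.
A = 1.01 × 3.87 = 3.9087 m².
From F = γ·h_c·A, the centroid depth is h_c = 58.5/(8.02458 × 3.9087) = 1.8651 m.
Let θ = 42.8° be the plate's angle to the horizontal; measure y along the incline from where the plane meets the free surface. Vertical depth h = y·sinθ with sinθ = 0.679441.
Along the incline, y_c = h_c/sinθ = 1.8651/0.679441 = 2.74505 m.
The centroid lies 3.87/2 = 1.935 m below the top edge, so the top edge sits at y_top = 2.74505 − 1.935 = 0.81005 m along the incline.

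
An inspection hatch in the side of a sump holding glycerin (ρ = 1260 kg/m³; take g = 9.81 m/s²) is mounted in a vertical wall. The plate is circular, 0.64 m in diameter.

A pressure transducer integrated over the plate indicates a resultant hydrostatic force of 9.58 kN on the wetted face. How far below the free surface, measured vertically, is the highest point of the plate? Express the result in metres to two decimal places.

d_top ≈ 2.09 m

γ = ρg = 1260 × 9.81 / 1000 = 12.3606 kN/m³.
A = π(0.32)² = 0.321699 m².
From F = γ·h_c·A, the centroid depth is h_c = 9.58/(12.3606 × 0.321699) = 2.40922 m.
The centroid is at the centre, 0.32 m below the top of the plate, so the highest point sits at h_top = 2.40922 − 0.32 = 2.08922 m below the surface.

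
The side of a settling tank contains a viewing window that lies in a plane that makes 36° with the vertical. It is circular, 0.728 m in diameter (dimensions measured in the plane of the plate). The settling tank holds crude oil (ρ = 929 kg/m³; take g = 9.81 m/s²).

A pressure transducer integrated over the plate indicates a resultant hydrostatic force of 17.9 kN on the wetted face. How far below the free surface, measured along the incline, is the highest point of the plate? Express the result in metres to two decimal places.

γ = ρg = 929 × 9.81 / 1000 = 9.11349 kN/m³.
A = π(0.364)² = 0.416248 m².
From F = γ·h_c·A, the centroid depth is h_c = 17.9/(9.11349 × 0.416248) = 4.71863 m.
The plate makes 36° with the vertical, i.e. θ = 90° − 36° = 54° to the horizontal. Measuring y along the incline from the free-surface line, vertical depth h = y·sinθ with sinθ = 0.809017.
Along the incline, y_c = h_c/sinθ = 4.71863/0.809017 = 5.83255 m.
The centroid is at the centre, 0.364 m below the top of the plate, so the highest point sits at y_top = 5.83255 − 0.364 = 5.46855 m along the incline.

y_top ≈ 5.47 m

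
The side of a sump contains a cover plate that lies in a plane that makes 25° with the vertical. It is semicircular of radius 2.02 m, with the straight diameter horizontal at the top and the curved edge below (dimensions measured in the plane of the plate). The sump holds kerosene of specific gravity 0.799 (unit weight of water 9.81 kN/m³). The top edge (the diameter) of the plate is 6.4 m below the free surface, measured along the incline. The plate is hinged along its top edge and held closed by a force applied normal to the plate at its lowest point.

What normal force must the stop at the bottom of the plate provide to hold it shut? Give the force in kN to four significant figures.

P ≈ 146.7 kN

γ = 0.799 × 9.81 = 7.83819 kN/m³.
The plate makes 25° with the vertical, i.e. θ = 90° − 25° = 65° to the horizontal. Measuring y along the incline from the free-surface line, vertical depth h = y·sinθ with sinθ = 0.906308.
The centroid of a semicircle lies 4r/(3π) = 0.857315 m from the diameter, here below the top edge, so y_c = 6.4 + 0.857315 = 7.25732 m and h_c = 7.25732 × 0.906308 = 6.57737 m.
A = πr²/2 = π × 2.02²/2 = 6.40948 m².
Resultant F = γ·h_c·A = 7.83819 × 6.57737 × 6.40948 = 330.439 kN.
I_c = (π/8 − 8/(9π))·r⁴ = 0.109757 × 2.02⁴ = 1.82742 m⁴.
Centre of pressure: y_p = y_c + I_c/(y_c·A) = 7.25732 + 1.82742/(7.25732 × 6.40948) = 7.25732 + 0.0392861 = 7.29661 m along the plane.
The resultant acts 0.857315 + 0.0392861 = 0.896601 m (along the plate) below the hinge at the top edge, so the moment about the hinge is M = F × 0.896601 = 330.439 × 0.896601 = 296.272 kN·m.
A normal force at the bottom, 2.02 m from the hinge, must supply this moment: P = 296.272/2.02 = 146.669 kN.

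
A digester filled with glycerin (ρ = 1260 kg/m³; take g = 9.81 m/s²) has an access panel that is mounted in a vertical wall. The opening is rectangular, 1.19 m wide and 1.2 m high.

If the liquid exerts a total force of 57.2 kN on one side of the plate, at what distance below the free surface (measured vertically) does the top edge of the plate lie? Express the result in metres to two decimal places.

γ = ρg = 1260 × 9.81 / 1000 = 12.3606 kN/m³.
A = 1.19 × 1.2 = 1.428 m².
From F = γ·h_c·A, the centroid depth is h_c = 57.2/(12.3606 × 1.428) = 3.24062 m.
The centroid lies 1.2/2 = 0.6 m below the top edge, so the top edge sits at h_top = 3.24062 − 0.6 = 2.64062 m below the surface.

d_top ≈ 2.64 m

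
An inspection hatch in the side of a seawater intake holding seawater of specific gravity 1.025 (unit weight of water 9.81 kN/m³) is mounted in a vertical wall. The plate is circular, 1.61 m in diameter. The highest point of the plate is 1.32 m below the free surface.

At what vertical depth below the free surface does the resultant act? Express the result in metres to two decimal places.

h_p = 2.20 m

γ = 1.025 × 9.81 = 10.05525 kN/m³.
The centroid is at the centre, 0.805 m below the top of the plate, so the centroid depth is h_c = 1.32 + 0.805 = 2.125 m.
A = π(0.805)² = 2.03583 m².
Resultant F = γ·h_c·A = 10.05525 × 2.125 × 2.03583 = 43.5004 kN.
I_c = πr⁴/4 = π × 0.805⁴/4 = 0.329817 m⁴.
Centre of pressure: y_p = y_c + I_c/(y_c·A) = 2.125 + 0.329817/(2.125 × 2.03583) = 2.125 + 0.0762382 = 2.20124 m along the plane.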